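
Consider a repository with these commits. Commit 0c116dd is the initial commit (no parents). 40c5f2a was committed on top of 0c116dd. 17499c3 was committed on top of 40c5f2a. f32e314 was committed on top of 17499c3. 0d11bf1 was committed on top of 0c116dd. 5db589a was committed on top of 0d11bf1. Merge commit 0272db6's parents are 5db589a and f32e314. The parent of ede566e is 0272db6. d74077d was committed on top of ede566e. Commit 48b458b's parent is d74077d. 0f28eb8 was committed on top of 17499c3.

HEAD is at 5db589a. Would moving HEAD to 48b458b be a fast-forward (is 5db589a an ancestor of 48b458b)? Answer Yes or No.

Yes

A fast-forward from 5db589a to 48b458b is possible iff 5db589a is an ancestor of 48b458b.
Ancestors of 48b458b: {0272db6, 0c116dd, 0d11bf1, 17499c3, 40c5f2a, 48b458b, 5db589a, d74077d, ede566e, f32e314}.
5db589a is among them, so fast-forward is possible.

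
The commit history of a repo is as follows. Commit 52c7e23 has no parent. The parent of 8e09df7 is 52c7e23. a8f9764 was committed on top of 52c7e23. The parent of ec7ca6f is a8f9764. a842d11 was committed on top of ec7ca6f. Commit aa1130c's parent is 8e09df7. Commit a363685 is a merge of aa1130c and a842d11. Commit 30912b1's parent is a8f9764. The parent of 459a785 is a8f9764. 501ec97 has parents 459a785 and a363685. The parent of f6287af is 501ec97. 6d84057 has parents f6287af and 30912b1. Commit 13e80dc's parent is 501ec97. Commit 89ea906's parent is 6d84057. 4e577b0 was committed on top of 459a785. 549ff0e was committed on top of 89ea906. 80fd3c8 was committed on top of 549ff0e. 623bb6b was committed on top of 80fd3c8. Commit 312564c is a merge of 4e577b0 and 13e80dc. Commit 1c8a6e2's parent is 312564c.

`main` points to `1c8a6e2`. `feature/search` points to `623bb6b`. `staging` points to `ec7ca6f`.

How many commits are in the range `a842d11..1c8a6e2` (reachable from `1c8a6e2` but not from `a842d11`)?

9

Reachable from 1c8a6e2: {13e80dc, 1c8a6e2, 312564c, 459a785, 4e577b0, 501ec97, 52c7e23, 8e09df7, a363685, a842d11, a8f9764, aa1130c, ec7ca6f}.
Reachable from a842d11: {52c7e23, a842d11, a8f9764, ec7ca6f}.
In 1c8a6e2's history but not a842d11's: {13e80dc, 1c8a6e2, 312564c, 459a785, 4e577b0, 501ec97, 8e09df7, a363685, aa1130c} — 9 commits.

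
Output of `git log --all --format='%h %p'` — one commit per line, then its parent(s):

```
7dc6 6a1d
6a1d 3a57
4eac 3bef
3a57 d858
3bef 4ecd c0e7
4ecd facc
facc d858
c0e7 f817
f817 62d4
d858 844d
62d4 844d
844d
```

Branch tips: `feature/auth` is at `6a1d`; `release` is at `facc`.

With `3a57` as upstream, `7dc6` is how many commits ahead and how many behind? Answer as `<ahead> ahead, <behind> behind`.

Reachable from 7dc6: {3a57, 6a1d, 7dc6, 844d, d858}.
Reachable from 3a57: {3a57, 844d, d858}.
Only in 7dc6's history (ahead): {6a1d, 7dc6} — 2.
Only in 3a57's history (behind): {} — 0.

2 ahead, 0 behind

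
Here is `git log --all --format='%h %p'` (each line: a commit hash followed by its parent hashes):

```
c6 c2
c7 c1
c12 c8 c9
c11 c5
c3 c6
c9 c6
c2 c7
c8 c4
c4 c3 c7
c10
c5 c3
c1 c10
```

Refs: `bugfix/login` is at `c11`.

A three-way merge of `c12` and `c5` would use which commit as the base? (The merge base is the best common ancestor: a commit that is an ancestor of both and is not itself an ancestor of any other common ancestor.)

c3

Ancestors of c12: {c1, c10, c12, c2, c3, c4, c6, c7, c8, c9}.
Ancestors of c5: {c1, c10, c2, c3, c5, c6, c7}.
Common ancestors: {c1, c10, c2, c3, c6, c7}.
Among these, c3 is not an ancestor of any other common ancestor — it is the merge base.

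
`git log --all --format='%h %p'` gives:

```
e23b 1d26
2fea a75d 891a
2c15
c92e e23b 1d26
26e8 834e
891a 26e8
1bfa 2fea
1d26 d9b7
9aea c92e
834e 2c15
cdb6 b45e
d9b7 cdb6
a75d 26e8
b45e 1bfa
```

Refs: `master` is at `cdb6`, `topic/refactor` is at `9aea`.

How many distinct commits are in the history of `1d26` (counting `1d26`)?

Walking parent pointers from 1d26: reachable set = {1bfa, 1d26, 26e8, 2c15, 2fea, 834e, 891a, a75d, b45e, cdb6, d9b7}.
That is 11 commits.

11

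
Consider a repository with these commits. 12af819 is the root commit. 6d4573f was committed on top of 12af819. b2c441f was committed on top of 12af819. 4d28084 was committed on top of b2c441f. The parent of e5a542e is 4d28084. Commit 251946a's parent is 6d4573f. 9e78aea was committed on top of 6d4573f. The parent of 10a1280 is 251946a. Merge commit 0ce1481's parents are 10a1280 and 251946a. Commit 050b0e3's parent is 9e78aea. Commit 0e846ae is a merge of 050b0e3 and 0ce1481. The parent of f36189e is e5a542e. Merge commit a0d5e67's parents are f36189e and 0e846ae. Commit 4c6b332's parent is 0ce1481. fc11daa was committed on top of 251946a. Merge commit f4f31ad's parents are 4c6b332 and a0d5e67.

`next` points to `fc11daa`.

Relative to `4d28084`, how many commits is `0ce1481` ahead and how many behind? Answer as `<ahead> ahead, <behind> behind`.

4 ahead, 2 behind

Reachable from 0ce1481: {0ce1481, 10a1280, 12af819, 251946a, 6d4573f}.
Reachable from 4d28084: {12af819, 4d28084, b2c441f}.
Only in 0ce1481's history (ahead): {0ce1481, 10a1280, 251946a, 6d4573f} — 4.
Only in 4d28084's history (behind): {4d28084, b2c441f} — 2.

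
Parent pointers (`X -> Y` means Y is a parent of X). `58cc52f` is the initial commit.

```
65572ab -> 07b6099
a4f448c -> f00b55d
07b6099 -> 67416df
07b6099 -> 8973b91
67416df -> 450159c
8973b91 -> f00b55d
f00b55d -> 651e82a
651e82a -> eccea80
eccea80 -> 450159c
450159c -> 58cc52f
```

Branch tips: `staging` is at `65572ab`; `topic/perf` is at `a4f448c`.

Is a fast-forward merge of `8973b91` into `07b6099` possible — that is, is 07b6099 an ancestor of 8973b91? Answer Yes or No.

A fast-forward from 07b6099 to 8973b91 is possible iff 07b6099 is an ancestor of 8973b91.
Ancestors of 8973b91: {450159c, 58cc52f, 651e82a, 8973b91, eccea80, f00b55d}.
07b6099 is not among them, so fast-forward is not possible.

No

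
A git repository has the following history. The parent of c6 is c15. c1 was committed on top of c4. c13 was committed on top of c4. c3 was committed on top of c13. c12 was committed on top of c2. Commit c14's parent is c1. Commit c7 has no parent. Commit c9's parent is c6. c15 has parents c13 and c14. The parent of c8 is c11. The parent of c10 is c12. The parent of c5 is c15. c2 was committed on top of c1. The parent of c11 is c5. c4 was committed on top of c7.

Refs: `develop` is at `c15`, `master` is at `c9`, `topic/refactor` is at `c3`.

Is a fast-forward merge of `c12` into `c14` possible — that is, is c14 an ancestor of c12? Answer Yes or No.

A fast-forward from c14 to c12 is possible iff c14 is an ancestor of c12.
Ancestors of c12: {c1, c12, c2, c4, c7}.
c14 is not among them, so fast-forward is not possible.

No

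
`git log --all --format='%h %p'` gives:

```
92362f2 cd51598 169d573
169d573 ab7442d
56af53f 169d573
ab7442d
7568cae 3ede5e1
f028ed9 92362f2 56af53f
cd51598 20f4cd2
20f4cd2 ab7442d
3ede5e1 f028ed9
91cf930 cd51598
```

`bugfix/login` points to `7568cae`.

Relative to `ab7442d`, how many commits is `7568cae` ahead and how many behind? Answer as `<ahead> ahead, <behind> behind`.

Reachable from 7568cae: {169d573, 20f4cd2, 3ede5e1, 56af53f, 7568cae, 92362f2, ab7442d, cd51598, f028ed9}.
Reachable from ab7442d: {ab7442d}.
Only in 7568cae's history (ahead): {169d573, 20f4cd2, 3ede5e1, 56af53f, 7568cae, 92362f2, cd51598, f028ed9} — 8.
Only in ab7442d's history (behind): {} — 0.

8 ahead, 0 behind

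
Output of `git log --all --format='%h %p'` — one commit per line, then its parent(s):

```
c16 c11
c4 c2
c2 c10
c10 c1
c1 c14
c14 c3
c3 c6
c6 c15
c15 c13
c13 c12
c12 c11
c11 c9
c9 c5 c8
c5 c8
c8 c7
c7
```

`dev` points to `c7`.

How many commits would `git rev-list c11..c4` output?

10

Reachable from c4: {c1, c10, c11, c12, c13, c14, c15, c2, c3, c4, c5, c6, c7, c8, c9}.
Reachable from c11: {c11, c5, c7, c8, c9}.
In c4's history but not c11's: {c1, c10, c12, c13, c14, c15, c2, c3, c4, c6} — 10 commits.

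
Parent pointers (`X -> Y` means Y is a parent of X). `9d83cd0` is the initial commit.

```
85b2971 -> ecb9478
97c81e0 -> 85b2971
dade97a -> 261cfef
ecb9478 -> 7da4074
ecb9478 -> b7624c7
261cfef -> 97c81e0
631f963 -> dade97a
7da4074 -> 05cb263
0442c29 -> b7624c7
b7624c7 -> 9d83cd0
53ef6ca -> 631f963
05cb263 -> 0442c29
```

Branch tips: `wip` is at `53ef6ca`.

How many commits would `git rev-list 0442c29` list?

3

Walking parent pointers from 0442c29: reachable set = {0442c29, 9d83cd0, b7624c7}.
That is 3 commits.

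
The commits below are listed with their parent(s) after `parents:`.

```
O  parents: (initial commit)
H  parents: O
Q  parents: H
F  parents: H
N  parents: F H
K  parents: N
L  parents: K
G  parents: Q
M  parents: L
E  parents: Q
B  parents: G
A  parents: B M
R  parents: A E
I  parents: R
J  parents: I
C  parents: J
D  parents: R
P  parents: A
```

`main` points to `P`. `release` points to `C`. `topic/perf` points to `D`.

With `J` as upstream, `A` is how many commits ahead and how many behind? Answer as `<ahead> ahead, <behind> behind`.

Reachable from A: {A, B, F, G, H, K, L, M, N, O, Q}.
Reachable from J: {A, B, E, F, G, H, I, J, K, L, M, N, O, Q, R}.
Only in A's history (ahead): {} — 0.
Only in J's history (behind): {E, I, J, R} — 4.

0 ahead, 4 behind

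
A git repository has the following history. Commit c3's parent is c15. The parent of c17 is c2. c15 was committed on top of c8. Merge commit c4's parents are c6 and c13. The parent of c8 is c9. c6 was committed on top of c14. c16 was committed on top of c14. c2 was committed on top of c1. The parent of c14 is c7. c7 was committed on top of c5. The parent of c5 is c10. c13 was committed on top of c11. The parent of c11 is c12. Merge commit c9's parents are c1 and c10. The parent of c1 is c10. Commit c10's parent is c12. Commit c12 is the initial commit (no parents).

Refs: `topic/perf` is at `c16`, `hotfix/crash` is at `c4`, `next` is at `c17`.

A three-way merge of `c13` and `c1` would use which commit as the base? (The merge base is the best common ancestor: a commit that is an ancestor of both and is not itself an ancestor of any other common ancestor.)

Ancestors of c13: {c11, c12, c13}.
Ancestors of c1: {c1, c10, c12}.
Common ancestors: {c12}.
The only common ancestor is c12, so it is the merge base.

c12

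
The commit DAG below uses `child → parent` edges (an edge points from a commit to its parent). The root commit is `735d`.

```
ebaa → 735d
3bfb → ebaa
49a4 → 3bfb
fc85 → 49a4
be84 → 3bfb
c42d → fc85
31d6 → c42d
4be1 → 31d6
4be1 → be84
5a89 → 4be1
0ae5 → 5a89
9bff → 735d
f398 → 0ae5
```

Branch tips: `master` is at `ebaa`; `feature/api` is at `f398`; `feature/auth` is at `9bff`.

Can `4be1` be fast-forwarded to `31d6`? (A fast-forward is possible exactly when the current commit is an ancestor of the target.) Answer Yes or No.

A fast-forward from 4be1 to 31d6 is possible iff 4be1 is an ancestor of 31d6.
Ancestors of 31d6: {31d6, 3bfb, 49a4, 735d, c42d, ebaa, fc85}.
4be1 is not among them, so fast-forward is not possible.

No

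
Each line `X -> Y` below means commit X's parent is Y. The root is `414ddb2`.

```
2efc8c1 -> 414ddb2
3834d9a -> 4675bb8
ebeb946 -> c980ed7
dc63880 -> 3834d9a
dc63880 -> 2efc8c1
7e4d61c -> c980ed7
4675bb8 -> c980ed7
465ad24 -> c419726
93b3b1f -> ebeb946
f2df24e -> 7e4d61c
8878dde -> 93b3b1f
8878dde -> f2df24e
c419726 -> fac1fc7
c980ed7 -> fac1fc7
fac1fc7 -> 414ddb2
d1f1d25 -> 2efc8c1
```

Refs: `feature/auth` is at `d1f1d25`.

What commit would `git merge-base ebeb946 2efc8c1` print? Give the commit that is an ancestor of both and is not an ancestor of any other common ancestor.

Ancestors of ebeb946: {414ddb2, c980ed7, ebeb946, fac1fc7}.
Ancestors of 2efc8c1: {2efc8c1, 414ddb2}.
Common ancestors: {414ddb2}.
The only common ancestor is 414ddb2, so it is the merge base.

414ddb2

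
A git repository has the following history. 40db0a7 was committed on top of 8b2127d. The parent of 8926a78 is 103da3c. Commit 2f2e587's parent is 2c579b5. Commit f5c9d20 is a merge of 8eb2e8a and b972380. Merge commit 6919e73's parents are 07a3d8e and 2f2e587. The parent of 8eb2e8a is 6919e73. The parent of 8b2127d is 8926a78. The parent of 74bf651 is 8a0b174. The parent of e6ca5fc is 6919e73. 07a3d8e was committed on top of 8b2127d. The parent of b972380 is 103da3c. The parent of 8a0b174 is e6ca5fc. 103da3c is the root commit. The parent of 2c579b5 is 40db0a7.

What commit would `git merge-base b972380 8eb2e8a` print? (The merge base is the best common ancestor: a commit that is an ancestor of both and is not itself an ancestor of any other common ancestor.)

103da3c

Ancestors of b972380: {103da3c, b972380}.
Ancestors of 8eb2e8a: {07a3d8e, 103da3c, 2c579b5, 2f2e587, 40db0a7, 6919e73, 8926a78, 8b2127d, 8eb2e8a}.
Common ancestors: {103da3c}.
The only common ancestor is 103da3c, so it is the merge base.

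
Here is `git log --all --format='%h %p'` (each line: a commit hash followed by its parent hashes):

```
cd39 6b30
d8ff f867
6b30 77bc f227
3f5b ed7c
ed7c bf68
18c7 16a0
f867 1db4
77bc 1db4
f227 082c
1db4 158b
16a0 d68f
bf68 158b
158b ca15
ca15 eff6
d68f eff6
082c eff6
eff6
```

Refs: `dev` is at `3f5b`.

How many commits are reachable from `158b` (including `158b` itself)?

3

Walking parent pointers from 158b: reachable set = {158b, ca15, eff6}.
That is 3 commits.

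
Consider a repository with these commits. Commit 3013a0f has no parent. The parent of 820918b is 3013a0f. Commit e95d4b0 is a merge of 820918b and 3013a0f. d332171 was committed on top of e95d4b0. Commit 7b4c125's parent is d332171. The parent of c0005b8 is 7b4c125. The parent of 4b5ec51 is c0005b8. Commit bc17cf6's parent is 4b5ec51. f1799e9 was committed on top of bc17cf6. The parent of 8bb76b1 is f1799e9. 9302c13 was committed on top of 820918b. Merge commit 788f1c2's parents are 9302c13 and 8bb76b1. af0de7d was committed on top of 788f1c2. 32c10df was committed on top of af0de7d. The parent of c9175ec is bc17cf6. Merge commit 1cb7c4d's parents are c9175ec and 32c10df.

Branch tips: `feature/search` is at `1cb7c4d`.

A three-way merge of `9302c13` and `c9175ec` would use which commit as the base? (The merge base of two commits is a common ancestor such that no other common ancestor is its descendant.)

820918b

Ancestors of 9302c13: {3013a0f, 820918b, 9302c13}.
Ancestors of c9175ec: {3013a0f, 4b5ec51, 7b4c125, 820918b, bc17cf6, c0005b8, c9175ec, d332171, e95d4b0}.
Common ancestors: {3013a0f, 820918b}.
Among these, 820918b is not an ancestor of any other common ancestor — it is the merge base.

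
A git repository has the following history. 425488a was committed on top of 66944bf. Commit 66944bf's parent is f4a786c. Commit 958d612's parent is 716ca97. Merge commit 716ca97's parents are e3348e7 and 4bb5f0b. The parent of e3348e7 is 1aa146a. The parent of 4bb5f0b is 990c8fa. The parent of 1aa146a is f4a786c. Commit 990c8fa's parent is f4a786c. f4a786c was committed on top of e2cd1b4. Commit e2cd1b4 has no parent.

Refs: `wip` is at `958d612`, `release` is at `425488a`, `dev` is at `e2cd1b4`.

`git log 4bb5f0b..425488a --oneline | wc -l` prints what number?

Reachable from 425488a: {425488a, 66944bf, e2cd1b4, f4a786c}.
Reachable from 4bb5f0b: {4bb5f0b, 990c8fa, e2cd1b4, f4a786c}.
In 425488a's history but not 4bb5f0b's: {425488a, 66944bf} — 2 commits.

2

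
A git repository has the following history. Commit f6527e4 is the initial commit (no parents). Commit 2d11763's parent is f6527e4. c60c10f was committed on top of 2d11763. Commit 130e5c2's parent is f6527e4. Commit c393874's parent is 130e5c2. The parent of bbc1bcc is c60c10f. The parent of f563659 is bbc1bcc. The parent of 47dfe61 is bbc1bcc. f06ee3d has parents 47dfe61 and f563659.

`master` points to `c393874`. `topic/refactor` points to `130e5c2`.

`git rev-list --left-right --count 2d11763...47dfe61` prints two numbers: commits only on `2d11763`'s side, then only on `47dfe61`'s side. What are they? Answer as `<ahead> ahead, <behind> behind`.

0 ahead, 3 behind

Reachable from 2d11763: {2d11763, f6527e4}.
Reachable from 47dfe61: {2d11763, 47dfe61, bbc1bcc, c60c10f, f6527e4}.
Only in 2d11763's history (ahead): {} — 0.
Only in 47dfe61's history (behind): {47dfe61, bbc1bcc, c60c10f} — 3.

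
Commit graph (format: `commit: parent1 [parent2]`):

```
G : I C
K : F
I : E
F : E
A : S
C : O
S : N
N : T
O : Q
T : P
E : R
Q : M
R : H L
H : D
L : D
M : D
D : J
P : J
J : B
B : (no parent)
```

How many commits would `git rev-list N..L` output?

2

Reachable from L: {B, D, J, L}.
Reachable from N: {B, J, N, P, T}.
In L's history but not N's: {D, L} — 2 commits.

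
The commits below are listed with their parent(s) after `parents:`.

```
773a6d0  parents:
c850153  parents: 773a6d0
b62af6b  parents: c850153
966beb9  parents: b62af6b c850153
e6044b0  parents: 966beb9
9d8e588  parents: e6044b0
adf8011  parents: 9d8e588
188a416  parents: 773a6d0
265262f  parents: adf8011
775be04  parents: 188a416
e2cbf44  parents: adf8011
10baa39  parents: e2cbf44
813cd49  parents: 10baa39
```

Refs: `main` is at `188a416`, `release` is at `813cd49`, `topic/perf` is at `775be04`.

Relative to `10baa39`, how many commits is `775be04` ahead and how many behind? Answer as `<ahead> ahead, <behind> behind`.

Reachable from 775be04: {188a416, 773a6d0, 775be04}.
Reachable from 10baa39: {10baa39, 773a6d0, 966beb9, 9d8e588, adf8011, b62af6b, c850153, e2cbf44, e6044b0}.
Only in 775be04's history (ahead): {188a416, 775be04} — 2.
Only in 10baa39's history (behind): {10baa39, 966beb9, 9d8e588, adf8011, b62af6b, c850153, e2cbf44, e6044b0} — 8.

2 ahead, 8 behind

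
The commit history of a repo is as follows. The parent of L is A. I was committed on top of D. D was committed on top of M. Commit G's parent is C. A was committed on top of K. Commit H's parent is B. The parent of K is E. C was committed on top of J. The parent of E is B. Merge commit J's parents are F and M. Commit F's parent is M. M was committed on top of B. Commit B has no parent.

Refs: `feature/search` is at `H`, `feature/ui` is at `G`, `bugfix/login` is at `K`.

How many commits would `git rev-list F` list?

Walking parent pointers from F: reachable set = {B, F, M}.
That is 3 commits.

3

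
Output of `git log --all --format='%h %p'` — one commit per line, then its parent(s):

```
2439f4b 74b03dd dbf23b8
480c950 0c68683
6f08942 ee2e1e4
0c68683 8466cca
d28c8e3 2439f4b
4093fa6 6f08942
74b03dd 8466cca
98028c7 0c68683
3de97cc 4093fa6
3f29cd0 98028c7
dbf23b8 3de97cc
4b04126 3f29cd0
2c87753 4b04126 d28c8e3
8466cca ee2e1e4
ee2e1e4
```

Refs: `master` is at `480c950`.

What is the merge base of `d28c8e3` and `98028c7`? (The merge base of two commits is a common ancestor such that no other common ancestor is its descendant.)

Ancestors of d28c8e3: {2439f4b, 3de97cc, 4093fa6, 6f08942, 74b03dd, 8466cca, d28c8e3, dbf23b8, ee2e1e4}.
Ancestors of 98028c7: {0c68683, 8466cca, 98028c7, ee2e1e4}.
Common ancestors: {8466cca, ee2e1e4}.
Among these, 8466cca is not an ancestor of any other common ancestor — it is the merge base.

8466cca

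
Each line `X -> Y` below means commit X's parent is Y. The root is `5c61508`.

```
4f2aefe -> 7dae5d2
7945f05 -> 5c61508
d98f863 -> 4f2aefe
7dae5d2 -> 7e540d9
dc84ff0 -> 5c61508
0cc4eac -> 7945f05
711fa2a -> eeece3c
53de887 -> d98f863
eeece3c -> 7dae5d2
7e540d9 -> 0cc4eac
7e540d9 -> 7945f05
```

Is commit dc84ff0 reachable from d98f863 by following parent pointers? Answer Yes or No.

No

Ancestors of d98f863: {0cc4eac, 4f2aefe, 5c61508, 7945f05, 7dae5d2, 7e540d9, d98f863}.
dc84ff0 is not in that set, so it is not an ancestor of d98f863.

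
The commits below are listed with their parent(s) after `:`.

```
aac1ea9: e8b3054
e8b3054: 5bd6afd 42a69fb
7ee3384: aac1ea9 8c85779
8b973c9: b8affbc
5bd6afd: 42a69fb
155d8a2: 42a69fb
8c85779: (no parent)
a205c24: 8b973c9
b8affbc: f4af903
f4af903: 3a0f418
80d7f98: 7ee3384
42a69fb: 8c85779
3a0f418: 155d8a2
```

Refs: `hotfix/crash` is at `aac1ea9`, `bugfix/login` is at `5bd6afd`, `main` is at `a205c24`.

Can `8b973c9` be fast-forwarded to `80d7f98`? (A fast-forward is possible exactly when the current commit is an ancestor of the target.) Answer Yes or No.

No

A fast-forward from 8b973c9 to 80d7f98 is possible iff 8b973c9 is an ancestor of 80d7f98.
Ancestors of 80d7f98: {42a69fb, 5bd6afd, 7ee3384, 80d7f98, 8c85779, aac1ea9, e8b3054}.
8b973c9 is not among them, so fast-forward is not possible.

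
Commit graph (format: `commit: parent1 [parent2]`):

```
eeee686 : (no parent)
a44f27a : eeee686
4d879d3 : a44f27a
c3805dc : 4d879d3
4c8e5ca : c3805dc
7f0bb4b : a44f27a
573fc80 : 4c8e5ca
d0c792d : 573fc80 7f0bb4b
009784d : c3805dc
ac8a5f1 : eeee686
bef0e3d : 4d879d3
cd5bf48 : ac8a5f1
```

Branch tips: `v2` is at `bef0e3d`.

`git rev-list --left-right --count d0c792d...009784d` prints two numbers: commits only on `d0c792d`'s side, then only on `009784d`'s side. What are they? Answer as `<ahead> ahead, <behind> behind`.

4 ahead, 1 behind

Reachable from d0c792d: {4c8e5ca, 4d879d3, 573fc80, 7f0bb4b, a44f27a, c3805dc, d0c792d, eeee686}.
Reachable from 009784d: {009784d, 4d879d3, a44f27a, c3805dc, eeee686}.
Only in d0c792d's history (ahead): {4c8e5ca, 573fc80, 7f0bb4b, d0c792d} — 4.
Only in 009784d's history (behind): {009784d} — 1.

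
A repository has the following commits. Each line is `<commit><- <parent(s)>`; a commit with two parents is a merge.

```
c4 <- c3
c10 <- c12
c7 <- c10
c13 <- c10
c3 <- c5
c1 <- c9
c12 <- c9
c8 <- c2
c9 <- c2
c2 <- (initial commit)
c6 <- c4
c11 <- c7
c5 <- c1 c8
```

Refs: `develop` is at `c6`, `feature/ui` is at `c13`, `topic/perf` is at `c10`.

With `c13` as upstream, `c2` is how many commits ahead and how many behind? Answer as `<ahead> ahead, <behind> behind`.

Reachable from c2: {c2}.
Reachable from c13: {c10, c12, c13, c2, c9}.
Only in c2's history (ahead): {} — 0.
Only in c13's history (behind): {c10, c12, c13, c9} — 4.

0 ahead, 4 behind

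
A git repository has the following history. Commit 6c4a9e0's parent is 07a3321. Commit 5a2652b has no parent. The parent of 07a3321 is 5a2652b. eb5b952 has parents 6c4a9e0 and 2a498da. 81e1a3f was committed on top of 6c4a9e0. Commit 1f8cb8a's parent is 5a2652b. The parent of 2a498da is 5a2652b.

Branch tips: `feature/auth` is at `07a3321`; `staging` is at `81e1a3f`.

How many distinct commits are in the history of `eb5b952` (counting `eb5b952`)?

Walking parent pointers from eb5b952: reachable set = {07a3321, 2a498da, 5a2652b, 6c4a9e0, eb5b952}.
That is 5 commits.

5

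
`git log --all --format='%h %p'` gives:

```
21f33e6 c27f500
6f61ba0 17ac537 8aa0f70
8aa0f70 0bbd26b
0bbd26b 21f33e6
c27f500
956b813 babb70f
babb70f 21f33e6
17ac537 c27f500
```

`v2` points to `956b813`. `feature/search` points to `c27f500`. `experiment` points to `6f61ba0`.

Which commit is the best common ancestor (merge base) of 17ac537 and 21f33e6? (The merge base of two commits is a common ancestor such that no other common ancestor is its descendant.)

c27f500

Ancestors of 17ac537: {17ac537, c27f500}.
Ancestors of 21f33e6: {21f33e6, c27f500}.
Common ancestors: {c27f500}.
The only common ancestor is c27f500, so it is the merge base.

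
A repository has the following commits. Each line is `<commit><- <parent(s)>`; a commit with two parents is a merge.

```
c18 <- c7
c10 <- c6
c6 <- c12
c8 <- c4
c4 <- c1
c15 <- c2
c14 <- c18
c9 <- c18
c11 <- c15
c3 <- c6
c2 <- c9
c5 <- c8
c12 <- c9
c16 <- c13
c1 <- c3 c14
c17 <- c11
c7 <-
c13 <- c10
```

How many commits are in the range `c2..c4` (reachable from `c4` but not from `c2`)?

6

Reachable from c4: {c1, c12, c14, c18, c3, c4, c6, c7, c9}.
Reachable from c2: {c18, c2, c7, c9}.
In c4's history but not c2's: {c1, c12, c14, c3, c4, c6} — 6 commits.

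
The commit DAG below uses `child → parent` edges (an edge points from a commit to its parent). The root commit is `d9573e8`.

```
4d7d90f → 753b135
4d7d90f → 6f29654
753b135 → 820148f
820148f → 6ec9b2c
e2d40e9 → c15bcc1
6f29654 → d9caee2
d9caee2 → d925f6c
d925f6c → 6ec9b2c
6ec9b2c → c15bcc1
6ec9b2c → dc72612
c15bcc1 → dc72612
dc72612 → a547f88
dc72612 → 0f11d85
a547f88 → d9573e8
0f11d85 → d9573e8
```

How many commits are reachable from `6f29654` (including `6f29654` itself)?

9

Walking parent pointers from 6f29654: reachable set = {0f11d85, 6ec9b2c, 6f29654, a547f88, c15bcc1, d925f6c, d9573e8, d9caee2, dc72612}.
That is 9 commits.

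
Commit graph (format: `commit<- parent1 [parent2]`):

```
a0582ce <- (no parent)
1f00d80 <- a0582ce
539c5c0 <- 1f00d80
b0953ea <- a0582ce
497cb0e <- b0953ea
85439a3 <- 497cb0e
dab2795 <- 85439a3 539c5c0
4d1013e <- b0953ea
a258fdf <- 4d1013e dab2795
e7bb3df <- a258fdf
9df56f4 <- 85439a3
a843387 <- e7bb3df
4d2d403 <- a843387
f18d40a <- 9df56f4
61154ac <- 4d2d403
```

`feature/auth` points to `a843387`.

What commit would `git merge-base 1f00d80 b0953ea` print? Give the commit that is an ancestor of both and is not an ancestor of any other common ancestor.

a0582ce

Ancestors of 1f00d80: {1f00d80, a0582ce}.
Ancestors of b0953ea: {a0582ce, b0953ea}.
Common ancestors: {a0582ce}.
The only common ancestor is a0582ce, so it is the merge base.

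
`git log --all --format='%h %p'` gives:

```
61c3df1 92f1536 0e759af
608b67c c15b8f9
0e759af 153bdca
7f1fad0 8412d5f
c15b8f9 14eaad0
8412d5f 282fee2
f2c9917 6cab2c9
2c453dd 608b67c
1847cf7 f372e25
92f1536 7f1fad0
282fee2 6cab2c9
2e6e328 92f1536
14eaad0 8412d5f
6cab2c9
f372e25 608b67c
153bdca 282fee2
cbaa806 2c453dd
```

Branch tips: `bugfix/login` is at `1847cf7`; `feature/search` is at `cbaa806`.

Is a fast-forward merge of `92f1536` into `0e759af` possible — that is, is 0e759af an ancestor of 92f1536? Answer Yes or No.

No

A fast-forward from 0e759af to 92f1536 is possible iff 0e759af is an ancestor of 92f1536.
Ancestors of 92f1536: {282fee2, 6cab2c9, 7f1fad0, 8412d5f, 92f1536}.
0e759af is not among them, so fast-forward is not possible.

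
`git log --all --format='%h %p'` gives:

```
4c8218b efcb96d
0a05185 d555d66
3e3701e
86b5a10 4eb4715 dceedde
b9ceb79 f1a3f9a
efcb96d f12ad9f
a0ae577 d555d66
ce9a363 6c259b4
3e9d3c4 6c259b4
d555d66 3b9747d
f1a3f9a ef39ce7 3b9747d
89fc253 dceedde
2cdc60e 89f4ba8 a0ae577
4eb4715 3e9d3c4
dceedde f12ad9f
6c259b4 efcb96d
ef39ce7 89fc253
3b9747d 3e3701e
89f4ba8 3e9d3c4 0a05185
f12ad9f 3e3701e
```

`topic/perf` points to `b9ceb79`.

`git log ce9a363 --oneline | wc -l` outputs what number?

5

Walking parent pointers from ce9a363: reachable set = {3e3701e, 6c259b4, ce9a363, efcb96d, f12ad9f}.
That is 5 commits.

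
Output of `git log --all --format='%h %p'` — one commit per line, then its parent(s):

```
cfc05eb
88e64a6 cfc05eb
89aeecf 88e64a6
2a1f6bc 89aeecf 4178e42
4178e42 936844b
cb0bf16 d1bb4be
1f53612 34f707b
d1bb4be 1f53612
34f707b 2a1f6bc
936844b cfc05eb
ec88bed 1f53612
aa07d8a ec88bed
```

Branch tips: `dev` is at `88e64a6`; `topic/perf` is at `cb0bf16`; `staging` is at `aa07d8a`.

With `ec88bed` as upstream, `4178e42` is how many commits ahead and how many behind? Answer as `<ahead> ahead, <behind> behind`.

Reachable from 4178e42: {4178e42, 936844b, cfc05eb}.
Reachable from ec88bed: {1f53612, 2a1f6bc, 34f707b, 4178e42, 88e64a6, 89aeecf, 936844b, cfc05eb, ec88bed}.
Only in 4178e42's history (ahead): {} — 0.
Only in ec88bed's history (behind): {1f53612, 2a1f6bc, 34f707b, 88e64a6, 89aeecf, ec88bed} — 6.

0 ahead, 6 behind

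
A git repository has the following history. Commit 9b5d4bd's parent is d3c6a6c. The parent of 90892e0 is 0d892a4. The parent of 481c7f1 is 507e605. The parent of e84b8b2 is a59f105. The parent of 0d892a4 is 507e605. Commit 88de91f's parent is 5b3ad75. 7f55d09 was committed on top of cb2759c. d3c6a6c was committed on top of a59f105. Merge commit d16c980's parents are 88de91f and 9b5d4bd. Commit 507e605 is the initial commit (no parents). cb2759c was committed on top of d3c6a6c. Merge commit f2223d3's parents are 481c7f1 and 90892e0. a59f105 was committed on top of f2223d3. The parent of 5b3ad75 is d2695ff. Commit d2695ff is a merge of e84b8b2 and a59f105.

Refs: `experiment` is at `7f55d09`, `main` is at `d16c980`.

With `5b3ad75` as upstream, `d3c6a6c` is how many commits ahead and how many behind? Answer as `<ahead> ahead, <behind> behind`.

1 ahead, 3 behind

Reachable from d3c6a6c: {0d892a4, 481c7f1, 507e605, 90892e0, a59f105, d3c6a6c, f2223d3}.
Reachable from 5b3ad75: {0d892a4, 481c7f1, 507e605, 5b3ad75, 90892e0, a59f105, d2695ff, e84b8b2, f2223d3}.
Only in d3c6a6c's history (ahead): {d3c6a6c} — 1.
Only in 5b3ad75's history (behind): {5b3ad75, d2695ff, e84b8b2} — 3.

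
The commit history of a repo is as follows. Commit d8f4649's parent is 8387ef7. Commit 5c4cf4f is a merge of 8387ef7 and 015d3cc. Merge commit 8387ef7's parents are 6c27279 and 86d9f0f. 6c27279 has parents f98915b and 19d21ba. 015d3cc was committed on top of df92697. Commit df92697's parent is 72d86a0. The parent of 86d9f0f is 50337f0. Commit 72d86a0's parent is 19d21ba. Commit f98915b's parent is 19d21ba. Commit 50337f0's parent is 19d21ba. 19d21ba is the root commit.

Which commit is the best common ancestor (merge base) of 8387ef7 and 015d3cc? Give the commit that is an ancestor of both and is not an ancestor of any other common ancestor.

Ancestors of 8387ef7: {19d21ba, 50337f0, 6c27279, 8387ef7, 86d9f0f, f98915b}.
Ancestors of 015d3cc: {015d3cc, 19d21ba, 72d86a0, df92697}.
Common ancestors: {19d21ba}.
The only common ancestor is 19d21ba, so it is the merge base.

19d21ba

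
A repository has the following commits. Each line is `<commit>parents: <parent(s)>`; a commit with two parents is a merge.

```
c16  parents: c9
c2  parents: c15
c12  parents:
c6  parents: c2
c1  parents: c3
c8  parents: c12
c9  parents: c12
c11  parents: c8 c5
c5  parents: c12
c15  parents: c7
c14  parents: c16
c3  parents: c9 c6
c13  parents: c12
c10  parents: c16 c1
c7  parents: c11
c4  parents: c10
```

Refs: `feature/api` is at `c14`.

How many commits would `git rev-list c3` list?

10

Walking parent pointers from c3: reachable set = {c11, c12, c15, c2, c3, c5, c6, c7, c8, c9}.
That is 10 commits.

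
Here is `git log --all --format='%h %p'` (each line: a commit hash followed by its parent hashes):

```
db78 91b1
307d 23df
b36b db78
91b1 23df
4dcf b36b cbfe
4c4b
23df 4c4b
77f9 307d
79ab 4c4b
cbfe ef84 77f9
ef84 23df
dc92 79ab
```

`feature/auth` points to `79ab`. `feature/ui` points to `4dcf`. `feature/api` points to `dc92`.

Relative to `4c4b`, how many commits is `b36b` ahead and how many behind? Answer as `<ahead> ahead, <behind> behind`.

4 ahead, 0 behind

Reachable from b36b: {23df, 4c4b, 91b1, b36b, db78}.
Reachable from 4c4b: {4c4b}.
Only in b36b's history (ahead): {23df, 91b1, b36b, db78} — 4.
Only in 4c4b's history (behind): {} — 0.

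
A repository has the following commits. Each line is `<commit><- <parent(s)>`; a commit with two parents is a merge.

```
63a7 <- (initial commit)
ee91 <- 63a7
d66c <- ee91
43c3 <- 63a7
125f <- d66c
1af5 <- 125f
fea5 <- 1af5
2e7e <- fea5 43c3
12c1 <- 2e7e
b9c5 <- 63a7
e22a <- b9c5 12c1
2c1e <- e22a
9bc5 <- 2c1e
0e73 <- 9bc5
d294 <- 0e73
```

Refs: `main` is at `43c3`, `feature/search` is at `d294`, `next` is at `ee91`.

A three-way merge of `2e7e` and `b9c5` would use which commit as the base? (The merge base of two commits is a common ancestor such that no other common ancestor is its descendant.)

63a7

Ancestors of 2e7e: {125f, 1af5, 2e7e, 43c3, 63a7, d66c, ee91, fea5}.
Ancestors of b9c5: {63a7, b9c5}.
Common ancestors: {63a7}.
The only common ancestor is 63a7, so it is the merge base.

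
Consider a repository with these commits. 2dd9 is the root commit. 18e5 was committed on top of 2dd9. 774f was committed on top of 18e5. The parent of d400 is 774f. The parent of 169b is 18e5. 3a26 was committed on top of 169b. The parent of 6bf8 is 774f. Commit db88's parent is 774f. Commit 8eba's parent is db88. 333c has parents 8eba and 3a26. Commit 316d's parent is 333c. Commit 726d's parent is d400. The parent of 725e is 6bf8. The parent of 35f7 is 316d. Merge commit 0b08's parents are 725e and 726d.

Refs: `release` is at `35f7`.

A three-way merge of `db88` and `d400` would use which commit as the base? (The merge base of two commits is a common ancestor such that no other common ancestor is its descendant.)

Ancestors of db88: {18e5, 2dd9, 774f, db88}.
Ancestors of d400: {18e5, 2dd9, 774f, d400}.
Common ancestors: {18e5, 2dd9, 774f}.
Among these, 774f is not an ancestor of any other common ancestor — it is the merge base.

774f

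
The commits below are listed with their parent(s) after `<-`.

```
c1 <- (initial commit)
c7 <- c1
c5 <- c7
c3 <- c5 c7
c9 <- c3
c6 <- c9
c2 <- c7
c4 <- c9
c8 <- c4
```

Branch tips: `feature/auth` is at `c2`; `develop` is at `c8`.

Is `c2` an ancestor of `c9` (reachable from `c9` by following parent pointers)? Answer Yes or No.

Ancestors of c9: {c1, c3, c5, c7, c9}.
c2 is not in that set, so it is not an ancestor of c9.

No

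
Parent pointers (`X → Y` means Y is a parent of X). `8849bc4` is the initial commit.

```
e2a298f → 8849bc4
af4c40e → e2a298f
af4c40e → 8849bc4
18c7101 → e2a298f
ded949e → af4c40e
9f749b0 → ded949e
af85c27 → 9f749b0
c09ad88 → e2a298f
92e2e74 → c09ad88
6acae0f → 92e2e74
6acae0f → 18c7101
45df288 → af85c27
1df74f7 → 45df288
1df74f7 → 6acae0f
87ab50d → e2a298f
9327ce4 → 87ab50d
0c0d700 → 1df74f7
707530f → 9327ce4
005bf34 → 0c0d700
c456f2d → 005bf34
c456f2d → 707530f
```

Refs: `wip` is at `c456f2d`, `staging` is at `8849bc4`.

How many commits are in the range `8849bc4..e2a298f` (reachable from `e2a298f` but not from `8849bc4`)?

1

Reachable from e2a298f: {8849bc4, e2a298f}.
Reachable from 8849bc4: {8849bc4}.
In e2a298f's history but not 8849bc4's: {e2a298f} — 1 commit.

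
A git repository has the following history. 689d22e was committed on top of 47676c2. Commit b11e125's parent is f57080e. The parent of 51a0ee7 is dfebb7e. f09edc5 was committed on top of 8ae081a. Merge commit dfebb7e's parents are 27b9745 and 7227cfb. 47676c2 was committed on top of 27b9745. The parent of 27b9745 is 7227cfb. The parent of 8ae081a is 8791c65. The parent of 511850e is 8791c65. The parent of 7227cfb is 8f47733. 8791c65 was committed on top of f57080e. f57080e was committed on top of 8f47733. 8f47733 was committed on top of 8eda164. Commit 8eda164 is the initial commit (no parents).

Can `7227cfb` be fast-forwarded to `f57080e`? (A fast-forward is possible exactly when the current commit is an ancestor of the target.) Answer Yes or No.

No

A fast-forward from 7227cfb to f57080e is possible iff 7227cfb is an ancestor of f57080e.
Ancestors of f57080e: {8eda164, 8f47733, f57080e}.
7227cfb is not among them, so fast-forward is not possible.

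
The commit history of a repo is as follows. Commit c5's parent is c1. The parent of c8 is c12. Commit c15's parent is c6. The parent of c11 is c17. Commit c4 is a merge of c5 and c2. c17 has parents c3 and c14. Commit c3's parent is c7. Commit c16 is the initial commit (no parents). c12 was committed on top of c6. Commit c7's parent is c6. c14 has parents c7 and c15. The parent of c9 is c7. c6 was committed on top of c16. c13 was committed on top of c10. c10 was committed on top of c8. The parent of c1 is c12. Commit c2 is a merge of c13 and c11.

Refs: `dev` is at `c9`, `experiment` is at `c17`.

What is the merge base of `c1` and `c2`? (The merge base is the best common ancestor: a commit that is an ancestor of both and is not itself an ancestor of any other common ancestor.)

c12

Ancestors of c1: {c1, c12, c16, c6}.
Ancestors of c2: {c10, c11, c12, c13, c14, c15, c16, c17, c2, c3, c6, c7, c8}.
Common ancestors: {c12, c16, c6}.
Among these, c12 is not an ancestor of any other common ancestor — it is the merge base.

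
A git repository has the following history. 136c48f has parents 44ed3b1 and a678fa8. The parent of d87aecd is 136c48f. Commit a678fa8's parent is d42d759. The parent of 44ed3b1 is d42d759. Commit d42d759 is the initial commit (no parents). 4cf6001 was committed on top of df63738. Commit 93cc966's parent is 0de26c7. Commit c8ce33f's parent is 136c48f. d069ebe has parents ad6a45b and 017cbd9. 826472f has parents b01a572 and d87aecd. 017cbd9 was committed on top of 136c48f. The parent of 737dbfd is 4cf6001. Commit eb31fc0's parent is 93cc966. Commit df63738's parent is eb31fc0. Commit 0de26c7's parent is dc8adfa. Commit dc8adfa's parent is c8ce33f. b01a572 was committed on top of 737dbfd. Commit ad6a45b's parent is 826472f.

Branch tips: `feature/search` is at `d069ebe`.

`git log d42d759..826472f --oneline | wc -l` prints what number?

14

Reachable from 826472f: {0de26c7, 136c48f, 44ed3b1, 4cf6001, 737dbfd, 826472f, 93cc966, a678fa8, b01a572, c8ce33f, d42d759, d87aecd, dc8adfa, df63738, eb31fc0}.
Reachable from d42d759: {d42d759}.
In 826472f's history but not d42d759's: {0de26c7, 136c48f, 44ed3b1, 4cf6001, 737dbfd, 826472f, 93cc966, a678fa8, b01a572, c8ce33f, d87aecd, dc8adfa, df63738, eb31fc0} — 14 commits.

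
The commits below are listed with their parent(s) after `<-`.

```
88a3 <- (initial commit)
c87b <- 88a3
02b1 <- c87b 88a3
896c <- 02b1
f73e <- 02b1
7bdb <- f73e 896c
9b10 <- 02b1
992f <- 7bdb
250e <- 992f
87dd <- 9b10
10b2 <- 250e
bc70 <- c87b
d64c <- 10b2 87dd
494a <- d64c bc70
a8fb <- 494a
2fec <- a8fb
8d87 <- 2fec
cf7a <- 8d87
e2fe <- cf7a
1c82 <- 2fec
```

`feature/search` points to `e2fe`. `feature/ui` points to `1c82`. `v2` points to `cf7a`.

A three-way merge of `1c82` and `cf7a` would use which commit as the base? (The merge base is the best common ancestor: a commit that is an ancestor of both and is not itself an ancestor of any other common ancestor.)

2fec

Ancestors of 1c82: {02b1, 10b2, 1c82, 250e, 2fec, 494a, 7bdb, 87dd, 88a3, 896c, 992f, 9b10, a8fb, bc70, c87b, d64c, f73e}.
Ancestors of cf7a: {02b1, 10b2, 250e, 2fec, 494a, 7bdb, 87dd, 88a3, 896c, 8d87, 992f, 9b10, a8fb, bc70, c87b, cf7a, d64c, f73e}.
Common ancestors: {02b1, 10b2, 250e, 2fec, 494a, 7bdb, 87dd, 88a3, 896c, 992f, 9b10, a8fb, bc70, c87b, d64c, f73e}.
Among these, 2fec is not an ancestor of any other common ancestor — it is the merge base.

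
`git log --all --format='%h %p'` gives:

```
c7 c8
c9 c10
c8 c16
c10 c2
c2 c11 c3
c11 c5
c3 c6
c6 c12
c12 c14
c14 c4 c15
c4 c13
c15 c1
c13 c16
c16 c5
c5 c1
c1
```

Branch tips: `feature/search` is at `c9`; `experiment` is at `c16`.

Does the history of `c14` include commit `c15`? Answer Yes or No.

Ancestors of c14 (commits reachable by following parents): {c1, c13, c14, c15, c16, c4, c5}.
c15 is in that set, so it is an ancestor of c14.

Yes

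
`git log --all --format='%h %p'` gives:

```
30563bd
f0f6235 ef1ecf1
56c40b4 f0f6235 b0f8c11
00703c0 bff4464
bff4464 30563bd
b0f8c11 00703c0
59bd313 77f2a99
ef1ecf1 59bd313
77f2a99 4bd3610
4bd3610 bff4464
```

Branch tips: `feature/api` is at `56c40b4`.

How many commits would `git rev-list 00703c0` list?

Walking parent pointers from 00703c0: reachable set = {00703c0, 30563bd, bff4464}.
That is 3 commits.

3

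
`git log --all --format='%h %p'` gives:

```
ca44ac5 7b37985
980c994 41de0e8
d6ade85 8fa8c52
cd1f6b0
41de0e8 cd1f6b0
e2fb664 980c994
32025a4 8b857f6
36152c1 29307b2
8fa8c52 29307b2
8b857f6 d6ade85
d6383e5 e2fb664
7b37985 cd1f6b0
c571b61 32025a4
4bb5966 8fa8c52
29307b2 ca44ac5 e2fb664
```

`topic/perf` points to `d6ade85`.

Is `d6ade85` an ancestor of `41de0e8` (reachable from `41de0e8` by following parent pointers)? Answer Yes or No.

No

Ancestors of 41de0e8: {41de0e8, cd1f6b0}.
d6ade85 is not in that set, so it is not an ancestor of 41de0e8.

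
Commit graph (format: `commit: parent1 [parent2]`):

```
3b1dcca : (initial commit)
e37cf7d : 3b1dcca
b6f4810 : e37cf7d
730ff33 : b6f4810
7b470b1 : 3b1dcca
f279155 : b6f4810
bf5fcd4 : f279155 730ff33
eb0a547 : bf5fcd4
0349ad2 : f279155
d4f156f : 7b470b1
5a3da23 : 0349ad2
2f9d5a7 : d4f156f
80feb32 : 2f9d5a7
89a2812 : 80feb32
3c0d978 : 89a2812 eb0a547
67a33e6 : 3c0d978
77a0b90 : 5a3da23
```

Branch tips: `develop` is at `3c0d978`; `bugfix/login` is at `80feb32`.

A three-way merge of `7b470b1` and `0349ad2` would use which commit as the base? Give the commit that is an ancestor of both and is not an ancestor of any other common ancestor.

3b1dcca

Ancestors of 7b470b1: {3b1dcca, 7b470b1}.
Ancestors of 0349ad2: {0349ad2, 3b1dcca, b6f4810, e37cf7d, f279155}.
Common ancestors: {3b1dcca}.
The only common ancestor is 3b1dcca, so it is the merge base.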